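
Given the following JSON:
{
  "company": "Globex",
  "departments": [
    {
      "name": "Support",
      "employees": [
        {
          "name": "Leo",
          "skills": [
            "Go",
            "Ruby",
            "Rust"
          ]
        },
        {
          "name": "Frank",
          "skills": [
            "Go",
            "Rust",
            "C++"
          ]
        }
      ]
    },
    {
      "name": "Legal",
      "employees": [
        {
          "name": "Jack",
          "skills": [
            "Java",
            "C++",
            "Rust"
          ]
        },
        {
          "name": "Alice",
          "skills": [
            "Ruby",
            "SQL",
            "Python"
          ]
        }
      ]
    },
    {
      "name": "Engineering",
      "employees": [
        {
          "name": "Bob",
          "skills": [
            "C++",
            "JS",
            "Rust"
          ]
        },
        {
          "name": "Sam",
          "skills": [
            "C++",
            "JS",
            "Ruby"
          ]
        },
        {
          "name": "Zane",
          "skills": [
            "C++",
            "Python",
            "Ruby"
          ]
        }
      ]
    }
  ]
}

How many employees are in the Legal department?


Path: departments[1].employees
Count: 2

ANSWER: 2


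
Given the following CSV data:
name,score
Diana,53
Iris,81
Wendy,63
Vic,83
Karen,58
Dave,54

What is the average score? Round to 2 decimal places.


Scores: 53, 81, 63, 83, 58, 54
Sum = 392
Count = 6
Average = 392 / 6 = 65.33

ANSWER: 65.33


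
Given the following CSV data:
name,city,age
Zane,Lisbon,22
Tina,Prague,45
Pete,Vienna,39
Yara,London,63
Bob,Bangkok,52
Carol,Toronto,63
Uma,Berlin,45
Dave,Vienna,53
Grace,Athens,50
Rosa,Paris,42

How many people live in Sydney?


Scanning city column for 'Sydney':
Total matches: 0

ANSWER: 0


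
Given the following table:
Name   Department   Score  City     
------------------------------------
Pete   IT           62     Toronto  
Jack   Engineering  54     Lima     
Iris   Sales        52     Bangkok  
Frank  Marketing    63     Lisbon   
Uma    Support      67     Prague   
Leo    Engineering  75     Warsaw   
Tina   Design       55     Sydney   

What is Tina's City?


Row 7: Tina
City = Sydney

ANSWER: Sydney


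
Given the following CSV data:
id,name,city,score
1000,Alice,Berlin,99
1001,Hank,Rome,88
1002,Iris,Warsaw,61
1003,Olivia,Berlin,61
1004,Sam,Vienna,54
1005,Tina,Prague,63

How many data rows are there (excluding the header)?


Counting rows (excluding header):
Header: id,name,city,score
Data rows: 6

ANSWER: 6


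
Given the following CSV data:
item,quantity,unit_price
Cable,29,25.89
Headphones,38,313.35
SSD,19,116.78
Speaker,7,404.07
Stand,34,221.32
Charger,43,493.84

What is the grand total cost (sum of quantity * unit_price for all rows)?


Computing row totals:
  Cable: 29 * 25.89 = 750.81
  Headphones: 38 * 313.35 = 11907.3
  SSD: 19 * 116.78 = 2218.82
  Speaker: 7 * 404.07 = 2828.49
  Stand: 34 * 221.32 = 7524.88
  Charger: 43 * 493.84 = 21235.12
Grand total = 750.81 + 11907.3 + 2218.82 + 2828.49 + 7524.88 + 21235.12 = 46465.42

ANSWER: 46465.42


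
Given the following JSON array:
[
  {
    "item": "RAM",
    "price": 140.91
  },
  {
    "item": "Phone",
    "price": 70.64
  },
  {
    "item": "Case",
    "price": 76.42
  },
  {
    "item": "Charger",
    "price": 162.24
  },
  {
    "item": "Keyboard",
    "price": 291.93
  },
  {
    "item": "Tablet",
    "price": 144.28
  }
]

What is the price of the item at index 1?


Array index 1 -> Phone
price = 70.64

ANSWER: 70.64


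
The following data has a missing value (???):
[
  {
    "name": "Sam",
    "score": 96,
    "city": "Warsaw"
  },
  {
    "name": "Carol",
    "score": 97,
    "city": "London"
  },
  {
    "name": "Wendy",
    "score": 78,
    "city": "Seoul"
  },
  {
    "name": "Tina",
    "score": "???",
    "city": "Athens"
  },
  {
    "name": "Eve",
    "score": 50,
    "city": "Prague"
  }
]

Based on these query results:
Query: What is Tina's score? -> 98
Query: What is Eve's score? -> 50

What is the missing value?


The missing value is Tina's score
From query: Tina's score = 98

ANSWER: 98


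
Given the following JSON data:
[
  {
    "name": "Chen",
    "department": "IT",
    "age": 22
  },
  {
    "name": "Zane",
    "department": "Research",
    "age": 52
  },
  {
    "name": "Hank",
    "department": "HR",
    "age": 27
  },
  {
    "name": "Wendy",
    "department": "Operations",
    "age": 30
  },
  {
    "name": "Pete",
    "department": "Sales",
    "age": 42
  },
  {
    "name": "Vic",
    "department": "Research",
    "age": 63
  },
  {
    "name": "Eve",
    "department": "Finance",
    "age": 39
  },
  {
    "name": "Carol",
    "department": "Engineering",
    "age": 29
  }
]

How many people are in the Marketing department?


Scanning records for department = Marketing
  No matches found
Count: 0

ANSWER: 0


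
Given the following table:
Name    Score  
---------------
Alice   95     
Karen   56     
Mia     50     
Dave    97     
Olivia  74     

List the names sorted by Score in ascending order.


Sorting by Score (ascending):
  Mia: 50
  Karen: 56
  Olivia: 74
  Alice: 95
  Dave: 97


ANSWER: Mia, Karen, Olivia, Alice, Dave


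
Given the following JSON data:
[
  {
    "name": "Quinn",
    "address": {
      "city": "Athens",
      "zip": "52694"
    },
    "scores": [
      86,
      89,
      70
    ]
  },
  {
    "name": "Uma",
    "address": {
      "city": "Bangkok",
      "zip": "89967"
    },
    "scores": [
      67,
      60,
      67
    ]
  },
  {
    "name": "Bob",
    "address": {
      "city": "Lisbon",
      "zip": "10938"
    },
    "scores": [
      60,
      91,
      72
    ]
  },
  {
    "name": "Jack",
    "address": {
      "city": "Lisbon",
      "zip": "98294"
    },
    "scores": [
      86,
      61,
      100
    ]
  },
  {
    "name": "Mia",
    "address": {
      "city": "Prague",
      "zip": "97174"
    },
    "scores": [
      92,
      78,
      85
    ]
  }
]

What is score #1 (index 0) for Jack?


Path: records[3].scores[0]
Value: 86

ANSWER: 86


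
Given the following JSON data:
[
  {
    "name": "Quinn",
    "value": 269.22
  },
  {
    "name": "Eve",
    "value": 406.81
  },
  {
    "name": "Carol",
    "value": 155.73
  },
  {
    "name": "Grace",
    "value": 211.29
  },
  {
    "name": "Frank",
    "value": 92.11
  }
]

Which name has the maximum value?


Comparing values:
  Quinn: 269.22
  Eve: 406.81
  Carol: 155.73
  Grace: 211.29
  Frank: 92.11
Maximum: Eve (406.81)

ANSWER: Eve


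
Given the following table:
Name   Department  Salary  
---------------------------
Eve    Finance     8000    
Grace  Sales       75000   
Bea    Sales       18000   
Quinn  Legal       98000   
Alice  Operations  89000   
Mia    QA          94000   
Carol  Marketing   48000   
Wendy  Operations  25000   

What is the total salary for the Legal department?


Legal department members:
  Quinn: 98000
Total = 98000 = 98000

ANSWER: 98000


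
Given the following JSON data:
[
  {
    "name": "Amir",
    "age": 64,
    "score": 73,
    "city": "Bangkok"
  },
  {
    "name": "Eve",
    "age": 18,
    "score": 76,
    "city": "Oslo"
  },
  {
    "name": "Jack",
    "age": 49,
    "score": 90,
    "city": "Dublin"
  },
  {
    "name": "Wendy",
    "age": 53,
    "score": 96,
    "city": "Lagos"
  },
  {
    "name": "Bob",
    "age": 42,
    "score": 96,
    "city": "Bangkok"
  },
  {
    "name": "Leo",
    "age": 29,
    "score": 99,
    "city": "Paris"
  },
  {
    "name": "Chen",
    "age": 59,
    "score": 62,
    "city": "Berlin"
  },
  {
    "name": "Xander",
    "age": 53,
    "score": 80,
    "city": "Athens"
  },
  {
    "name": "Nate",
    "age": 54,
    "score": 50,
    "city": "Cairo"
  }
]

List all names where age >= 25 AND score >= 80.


Checking both conditions:
  Amir (age=64, score=73) -> no
  Eve (age=18, score=76) -> no
  Jack (age=49, score=90) -> YES
  Wendy (age=53, score=96) -> YES
  Bob (age=42, score=96) -> YES
  Leo (age=29, score=99) -> YES
  Chen (age=59, score=62) -> no
  Xander (age=53, score=80) -> YES
  Nate (age=54, score=50) -> no


ANSWER: Jack, Wendy, Bob, Leo, Xander


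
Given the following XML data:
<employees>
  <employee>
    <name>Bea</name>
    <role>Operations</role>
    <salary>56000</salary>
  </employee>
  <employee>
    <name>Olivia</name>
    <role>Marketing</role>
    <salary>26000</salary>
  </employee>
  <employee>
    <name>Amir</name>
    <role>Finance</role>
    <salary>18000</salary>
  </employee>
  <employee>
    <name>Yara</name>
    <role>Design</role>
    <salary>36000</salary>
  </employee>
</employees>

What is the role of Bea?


Searching for <employee> with <name>Bea</name>
Found at position 1
<role>Operations</role>

ANSWER: Operations


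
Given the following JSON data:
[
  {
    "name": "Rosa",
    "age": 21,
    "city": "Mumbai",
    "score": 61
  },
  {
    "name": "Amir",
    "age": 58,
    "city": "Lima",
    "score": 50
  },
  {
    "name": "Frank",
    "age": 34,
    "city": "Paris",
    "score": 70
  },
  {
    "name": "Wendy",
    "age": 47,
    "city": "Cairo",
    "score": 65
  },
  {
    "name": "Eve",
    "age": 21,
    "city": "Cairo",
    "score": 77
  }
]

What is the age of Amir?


Looking up record where name = Amir
Record index: 1
Field 'age' = 58

ANSWER: 58


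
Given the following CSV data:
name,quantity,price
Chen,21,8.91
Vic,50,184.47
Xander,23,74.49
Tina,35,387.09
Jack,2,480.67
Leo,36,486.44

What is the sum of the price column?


Values in 'price' column:
  Row 1: 8.91
  Row 2: 184.47
  Row 3: 74.49
  Row 4: 387.09
  Row 5: 480.67
  Row 6: 486.44
Sum = 8.91 + 184.47 + 74.49 + 387.09 + 480.67 + 486.44 = 1622.07

ANSWER: 1622.07


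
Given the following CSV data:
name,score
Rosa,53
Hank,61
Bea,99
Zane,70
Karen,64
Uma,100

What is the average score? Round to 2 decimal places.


Scores: 53, 61, 99, 70, 64, 100
Sum = 447
Count = 6
Average = 447 / 6 = 74.50

ANSWER: 74.50


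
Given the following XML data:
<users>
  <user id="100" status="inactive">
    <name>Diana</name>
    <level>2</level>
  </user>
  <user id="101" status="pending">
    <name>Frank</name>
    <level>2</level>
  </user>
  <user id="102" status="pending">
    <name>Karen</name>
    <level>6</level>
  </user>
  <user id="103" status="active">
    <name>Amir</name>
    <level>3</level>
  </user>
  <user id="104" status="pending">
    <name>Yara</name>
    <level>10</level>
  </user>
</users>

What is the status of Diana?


Finding user with name = Diana
user id="100" status="inactive"

ANSWER: inactive


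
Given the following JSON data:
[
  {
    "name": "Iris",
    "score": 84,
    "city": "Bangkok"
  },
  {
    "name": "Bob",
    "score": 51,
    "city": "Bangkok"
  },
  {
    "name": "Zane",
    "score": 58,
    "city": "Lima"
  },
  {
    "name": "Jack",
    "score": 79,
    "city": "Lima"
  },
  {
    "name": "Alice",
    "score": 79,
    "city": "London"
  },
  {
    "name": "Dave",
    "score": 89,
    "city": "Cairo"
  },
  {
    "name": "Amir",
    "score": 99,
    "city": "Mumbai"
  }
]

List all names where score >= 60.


Filtering records where score >= 60:
  Iris (score=84) -> YES
  Bob (score=51) -> no
  Zane (score=58) -> no
  Jack (score=79) -> YES
  Alice (score=79) -> YES
  Dave (score=89) -> YES
  Amir (score=99) -> YES


ANSWER: Iris, Jack, Alice, Dave, Amir


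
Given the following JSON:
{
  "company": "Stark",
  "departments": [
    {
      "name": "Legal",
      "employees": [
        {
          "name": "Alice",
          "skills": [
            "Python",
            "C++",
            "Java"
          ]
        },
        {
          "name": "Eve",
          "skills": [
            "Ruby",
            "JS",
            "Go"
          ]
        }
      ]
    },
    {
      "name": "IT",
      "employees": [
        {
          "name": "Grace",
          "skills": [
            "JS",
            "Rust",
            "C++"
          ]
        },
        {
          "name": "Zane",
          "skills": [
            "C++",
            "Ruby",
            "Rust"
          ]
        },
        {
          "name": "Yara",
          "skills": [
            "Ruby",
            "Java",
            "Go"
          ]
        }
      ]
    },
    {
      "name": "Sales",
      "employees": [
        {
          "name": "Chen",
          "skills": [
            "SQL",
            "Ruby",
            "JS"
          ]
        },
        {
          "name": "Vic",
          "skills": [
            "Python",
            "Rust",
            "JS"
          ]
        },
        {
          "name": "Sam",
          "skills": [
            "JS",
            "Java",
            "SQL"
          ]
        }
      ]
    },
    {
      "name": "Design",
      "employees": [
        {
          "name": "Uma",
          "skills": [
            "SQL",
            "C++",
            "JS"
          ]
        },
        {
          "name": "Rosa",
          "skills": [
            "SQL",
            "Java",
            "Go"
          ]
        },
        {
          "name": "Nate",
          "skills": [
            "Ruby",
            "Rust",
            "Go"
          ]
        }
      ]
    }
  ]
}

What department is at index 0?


Path: departments[0].name
Value: Legal

ANSWER: Legal


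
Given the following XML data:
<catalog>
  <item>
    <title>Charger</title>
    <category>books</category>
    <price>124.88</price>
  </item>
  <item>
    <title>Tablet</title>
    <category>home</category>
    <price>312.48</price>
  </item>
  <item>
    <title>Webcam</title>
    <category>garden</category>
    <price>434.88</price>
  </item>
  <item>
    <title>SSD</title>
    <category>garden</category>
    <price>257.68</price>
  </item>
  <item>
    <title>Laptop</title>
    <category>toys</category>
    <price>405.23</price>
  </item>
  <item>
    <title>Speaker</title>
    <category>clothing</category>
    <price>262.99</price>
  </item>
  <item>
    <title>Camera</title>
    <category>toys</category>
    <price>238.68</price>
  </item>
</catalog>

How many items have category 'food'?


Scanning <item> elements for <category>food</category>:
Count: 0

ANSWER: 0


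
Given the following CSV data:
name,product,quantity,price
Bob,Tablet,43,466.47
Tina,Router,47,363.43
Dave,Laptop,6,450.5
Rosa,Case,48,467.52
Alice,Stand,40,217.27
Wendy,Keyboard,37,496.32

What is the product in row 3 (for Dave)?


Row 3: Dave
Column 'product' = Laptop

ANSWER: Laptop


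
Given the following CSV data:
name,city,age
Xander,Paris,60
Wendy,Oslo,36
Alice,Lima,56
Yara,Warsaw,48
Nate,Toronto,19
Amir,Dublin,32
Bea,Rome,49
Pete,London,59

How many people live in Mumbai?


Scanning city column for 'Mumbai':
Total matches: 0

ANSWER: 0


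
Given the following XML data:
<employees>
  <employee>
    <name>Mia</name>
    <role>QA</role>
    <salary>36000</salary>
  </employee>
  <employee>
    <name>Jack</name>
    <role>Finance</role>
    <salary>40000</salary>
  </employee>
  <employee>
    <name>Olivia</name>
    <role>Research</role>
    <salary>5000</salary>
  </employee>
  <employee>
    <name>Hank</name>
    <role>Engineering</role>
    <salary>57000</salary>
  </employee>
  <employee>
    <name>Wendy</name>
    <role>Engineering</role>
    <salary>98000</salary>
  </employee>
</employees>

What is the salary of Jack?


Searching for <employee> with <name>Jack</name>
Found at position 2
<salary>40000</salary>

ANSWER: 40000


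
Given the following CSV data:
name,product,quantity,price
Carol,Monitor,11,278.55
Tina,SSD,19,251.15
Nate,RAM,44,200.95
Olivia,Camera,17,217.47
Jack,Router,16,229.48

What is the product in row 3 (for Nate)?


Row 3: Nate
Column 'product' = RAM

ANSWER: RAM


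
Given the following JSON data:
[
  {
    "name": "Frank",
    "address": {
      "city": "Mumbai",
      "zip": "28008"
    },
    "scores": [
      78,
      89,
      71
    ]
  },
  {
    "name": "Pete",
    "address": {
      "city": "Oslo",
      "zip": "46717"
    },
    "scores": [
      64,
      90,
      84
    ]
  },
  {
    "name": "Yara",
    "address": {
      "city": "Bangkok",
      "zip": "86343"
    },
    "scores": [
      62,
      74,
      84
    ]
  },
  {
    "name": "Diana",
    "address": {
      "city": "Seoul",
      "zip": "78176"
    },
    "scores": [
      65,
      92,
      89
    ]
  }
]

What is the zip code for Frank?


Path: records[0].address.zip
Value: 28008

ANSWER: 28008


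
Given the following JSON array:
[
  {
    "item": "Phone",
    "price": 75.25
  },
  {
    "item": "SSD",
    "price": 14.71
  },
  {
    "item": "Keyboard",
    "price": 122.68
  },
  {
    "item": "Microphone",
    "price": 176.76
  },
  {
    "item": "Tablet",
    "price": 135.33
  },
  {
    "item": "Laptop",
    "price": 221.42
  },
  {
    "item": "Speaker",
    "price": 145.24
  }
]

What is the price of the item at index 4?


Array index 4 -> Tablet
price = 135.33

ANSWER: 135.33


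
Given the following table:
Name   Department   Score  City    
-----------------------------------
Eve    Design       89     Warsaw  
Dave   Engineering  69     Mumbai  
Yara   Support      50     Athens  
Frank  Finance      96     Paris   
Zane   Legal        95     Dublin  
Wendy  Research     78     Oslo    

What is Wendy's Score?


Row 6: Wendy
Score = 78

ANSWER: 78


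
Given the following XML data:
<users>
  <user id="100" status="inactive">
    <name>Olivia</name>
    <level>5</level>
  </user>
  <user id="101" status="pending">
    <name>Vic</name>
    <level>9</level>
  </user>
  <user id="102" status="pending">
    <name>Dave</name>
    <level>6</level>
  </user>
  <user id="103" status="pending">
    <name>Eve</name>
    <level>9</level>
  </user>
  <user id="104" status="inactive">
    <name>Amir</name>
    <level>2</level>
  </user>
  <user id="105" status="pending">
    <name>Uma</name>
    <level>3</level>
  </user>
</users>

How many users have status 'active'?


Counting users with status='active':
Count: 0

ANSWER: 0


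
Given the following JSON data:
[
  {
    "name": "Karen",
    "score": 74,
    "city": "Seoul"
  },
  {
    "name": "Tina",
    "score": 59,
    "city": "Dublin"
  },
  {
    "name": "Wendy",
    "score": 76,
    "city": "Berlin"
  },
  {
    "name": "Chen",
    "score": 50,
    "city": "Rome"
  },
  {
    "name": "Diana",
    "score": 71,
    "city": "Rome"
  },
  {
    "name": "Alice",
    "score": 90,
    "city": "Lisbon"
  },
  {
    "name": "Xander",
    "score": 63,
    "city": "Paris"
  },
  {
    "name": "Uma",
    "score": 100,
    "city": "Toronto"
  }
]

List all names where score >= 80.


Filtering records where score >= 80:
  Karen (score=74) -> no
  Tina (score=59) -> no
  Wendy (score=76) -> no
  Chen (score=50) -> no
  Diana (score=71) -> no
  Alice (score=90) -> YES
  Xander (score=63) -> no
  Uma (score=100) -> YES


ANSWER: Alice, Uma


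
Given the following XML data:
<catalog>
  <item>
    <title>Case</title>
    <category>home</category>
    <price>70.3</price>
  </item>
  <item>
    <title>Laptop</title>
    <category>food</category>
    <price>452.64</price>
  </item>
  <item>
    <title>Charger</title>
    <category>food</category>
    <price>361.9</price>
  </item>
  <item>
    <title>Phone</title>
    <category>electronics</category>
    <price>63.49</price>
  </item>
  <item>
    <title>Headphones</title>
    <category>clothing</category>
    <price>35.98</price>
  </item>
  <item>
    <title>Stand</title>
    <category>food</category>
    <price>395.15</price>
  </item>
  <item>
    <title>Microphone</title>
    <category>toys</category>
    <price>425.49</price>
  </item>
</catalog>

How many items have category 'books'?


Scanning <item> elements for <category>books</category>:
Count: 0

ANSWER: 0


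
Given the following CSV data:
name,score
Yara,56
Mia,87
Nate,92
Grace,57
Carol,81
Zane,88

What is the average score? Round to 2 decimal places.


Scores: 56, 87, 92, 57, 81, 88
Sum = 461
Count = 6
Average = 461 / 6 = 76.83

ANSWER: 76.83


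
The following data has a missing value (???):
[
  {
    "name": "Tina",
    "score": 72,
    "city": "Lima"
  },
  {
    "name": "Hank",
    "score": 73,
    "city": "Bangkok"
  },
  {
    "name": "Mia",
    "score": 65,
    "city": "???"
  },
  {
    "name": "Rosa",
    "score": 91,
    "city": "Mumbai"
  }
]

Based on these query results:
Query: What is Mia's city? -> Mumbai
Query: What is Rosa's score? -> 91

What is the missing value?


The missing value is Mia's city
From query: Mia's city = Mumbai

ANSWER: Mumbai


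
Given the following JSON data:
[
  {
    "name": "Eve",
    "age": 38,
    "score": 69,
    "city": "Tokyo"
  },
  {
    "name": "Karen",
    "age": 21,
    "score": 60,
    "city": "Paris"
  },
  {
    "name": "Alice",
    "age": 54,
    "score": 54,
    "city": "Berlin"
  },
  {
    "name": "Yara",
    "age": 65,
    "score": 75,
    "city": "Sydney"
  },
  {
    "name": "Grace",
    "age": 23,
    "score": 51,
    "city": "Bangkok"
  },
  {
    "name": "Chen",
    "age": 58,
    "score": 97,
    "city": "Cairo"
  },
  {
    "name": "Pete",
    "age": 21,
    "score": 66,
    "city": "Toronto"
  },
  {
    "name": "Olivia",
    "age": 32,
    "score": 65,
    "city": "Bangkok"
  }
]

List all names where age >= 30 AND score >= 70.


Checking both conditions:
  Eve (age=38, score=69) -> no
  Karen (age=21, score=60) -> no
  Alice (age=54, score=54) -> no
  Yara (age=65, score=75) -> YES
  Grace (age=23, score=51) -> no
  Chen (age=58, score=97) -> YES
  Pete (age=21, score=66) -> no
  Olivia (age=32, score=65) -> no


ANSWER: Yara, Chen


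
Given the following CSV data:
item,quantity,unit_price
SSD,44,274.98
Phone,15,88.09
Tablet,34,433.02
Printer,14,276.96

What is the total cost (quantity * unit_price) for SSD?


Row: SSD
quantity = 44
unit_price = 274.98
total = 44 * 274.98 = 12099.12

ANSWER: 12099.12


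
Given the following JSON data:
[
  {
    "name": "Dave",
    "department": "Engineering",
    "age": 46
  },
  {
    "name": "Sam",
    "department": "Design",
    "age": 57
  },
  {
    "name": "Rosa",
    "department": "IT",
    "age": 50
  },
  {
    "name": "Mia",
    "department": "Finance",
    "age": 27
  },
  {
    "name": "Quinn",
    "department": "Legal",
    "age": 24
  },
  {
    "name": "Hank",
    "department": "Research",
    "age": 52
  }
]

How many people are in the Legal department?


Scanning records for department = Legal
  Record 4: Quinn
Count: 1

ANSWER: 1


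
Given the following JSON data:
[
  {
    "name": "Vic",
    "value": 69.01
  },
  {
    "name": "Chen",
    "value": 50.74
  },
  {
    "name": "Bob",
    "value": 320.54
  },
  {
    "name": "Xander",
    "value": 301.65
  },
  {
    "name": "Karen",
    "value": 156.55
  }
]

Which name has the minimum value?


Comparing values:
  Vic: 69.01
  Chen: 50.74
  Bob: 320.54
  Xander: 301.65
  Karen: 156.55
Minimum: Chen (50.74)

ANSWER: Chen


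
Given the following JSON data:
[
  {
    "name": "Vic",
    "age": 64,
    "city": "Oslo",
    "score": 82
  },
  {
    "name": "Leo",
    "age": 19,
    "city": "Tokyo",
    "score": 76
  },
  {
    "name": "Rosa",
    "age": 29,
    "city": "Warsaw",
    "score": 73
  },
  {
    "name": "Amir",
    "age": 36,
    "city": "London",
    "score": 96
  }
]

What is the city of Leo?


Looking up record where name = Leo
Record index: 1
Field 'city' = Tokyo

ANSWER: Tokyo


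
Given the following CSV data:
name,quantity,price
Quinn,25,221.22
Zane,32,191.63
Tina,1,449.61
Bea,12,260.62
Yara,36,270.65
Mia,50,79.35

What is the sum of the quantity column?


Values in 'quantity' column:
  Row 1: 25
  Row 2: 32
  Row 3: 1
  Row 4: 12
  Row 5: 36
  Row 6: 50
Sum = 25 + 32 + 1 + 12 + 36 + 50 = 156

ANSWER: 156


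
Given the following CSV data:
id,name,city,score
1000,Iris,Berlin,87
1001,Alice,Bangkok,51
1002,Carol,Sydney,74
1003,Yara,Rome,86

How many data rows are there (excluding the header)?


Counting rows (excluding header):
Header: id,name,city,score
Data rows: 4

ANSWER: 4


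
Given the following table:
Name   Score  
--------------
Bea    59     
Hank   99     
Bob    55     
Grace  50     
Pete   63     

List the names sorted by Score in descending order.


Sorting by Score (descending):
  Hank: 99
  Pete: 63
  Bea: 59
  Bob: 55
  Grace: 50


ANSWER: Hank, Pete, Bea, Bob, Grace


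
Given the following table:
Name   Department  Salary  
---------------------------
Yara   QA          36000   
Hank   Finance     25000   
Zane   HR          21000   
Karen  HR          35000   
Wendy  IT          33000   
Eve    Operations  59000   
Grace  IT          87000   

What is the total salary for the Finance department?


Finance department members:
  Hank: 25000
Total = 25000 = 25000

ANSWER: 25000


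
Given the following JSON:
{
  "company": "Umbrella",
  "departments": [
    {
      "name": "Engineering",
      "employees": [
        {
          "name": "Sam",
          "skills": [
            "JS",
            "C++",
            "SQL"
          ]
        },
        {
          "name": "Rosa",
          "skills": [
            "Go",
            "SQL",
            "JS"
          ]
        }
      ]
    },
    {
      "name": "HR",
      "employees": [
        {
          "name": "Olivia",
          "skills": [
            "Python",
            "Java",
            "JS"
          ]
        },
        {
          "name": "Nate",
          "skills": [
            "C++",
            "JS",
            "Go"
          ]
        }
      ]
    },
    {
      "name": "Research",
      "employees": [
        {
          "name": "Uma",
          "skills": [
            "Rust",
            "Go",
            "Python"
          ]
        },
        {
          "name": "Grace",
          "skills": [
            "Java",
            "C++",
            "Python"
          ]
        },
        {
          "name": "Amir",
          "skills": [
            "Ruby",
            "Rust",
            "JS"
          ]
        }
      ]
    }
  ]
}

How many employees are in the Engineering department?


Path: departments[0].employees
Count: 2

ANSWER: 2


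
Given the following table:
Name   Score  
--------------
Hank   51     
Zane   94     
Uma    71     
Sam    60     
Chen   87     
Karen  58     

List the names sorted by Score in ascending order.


Sorting by Score (ascending):
  Hank: 51
  Karen: 58
  Sam: 60
  Uma: 71
  Chen: 87
  Zane: 94


ANSWER: Hank, Karen, Sam, Uma, Chen, Zane


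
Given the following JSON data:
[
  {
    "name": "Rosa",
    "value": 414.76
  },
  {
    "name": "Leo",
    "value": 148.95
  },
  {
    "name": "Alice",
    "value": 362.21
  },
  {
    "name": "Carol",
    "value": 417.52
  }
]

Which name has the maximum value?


Comparing values:
  Rosa: 414.76
  Leo: 148.95
  Alice: 362.21
  Carol: 417.52
Maximum: Carol (417.52)

ANSWER: Carol


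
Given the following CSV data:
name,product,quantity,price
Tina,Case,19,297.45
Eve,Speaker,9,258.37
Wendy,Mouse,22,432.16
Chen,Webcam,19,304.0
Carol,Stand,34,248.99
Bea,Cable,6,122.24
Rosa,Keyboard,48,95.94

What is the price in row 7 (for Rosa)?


Row 7: Rosa
Column 'price' = 95.94

ANSWER: 95.94


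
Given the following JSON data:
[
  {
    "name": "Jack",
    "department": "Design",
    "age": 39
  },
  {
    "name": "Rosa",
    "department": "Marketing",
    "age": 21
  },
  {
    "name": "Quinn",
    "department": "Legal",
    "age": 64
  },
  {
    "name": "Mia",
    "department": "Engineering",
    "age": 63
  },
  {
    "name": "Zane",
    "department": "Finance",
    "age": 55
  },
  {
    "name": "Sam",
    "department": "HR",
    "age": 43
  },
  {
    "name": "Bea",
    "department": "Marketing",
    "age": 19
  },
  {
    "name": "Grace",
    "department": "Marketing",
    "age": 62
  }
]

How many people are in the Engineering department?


Scanning records for department = Engineering
  Record 3: Mia
Count: 1

ANSWER: 1


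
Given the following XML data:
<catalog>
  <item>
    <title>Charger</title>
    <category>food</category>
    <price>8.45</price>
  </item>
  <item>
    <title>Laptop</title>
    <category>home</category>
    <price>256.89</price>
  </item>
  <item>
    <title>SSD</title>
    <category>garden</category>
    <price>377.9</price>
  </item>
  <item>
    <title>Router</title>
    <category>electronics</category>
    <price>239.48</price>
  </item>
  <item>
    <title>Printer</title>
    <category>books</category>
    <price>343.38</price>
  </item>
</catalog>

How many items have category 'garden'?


Scanning <item> elements for <category>garden</category>:
  Item 3: SSD -> MATCH
Count: 1

ANSWER: 1


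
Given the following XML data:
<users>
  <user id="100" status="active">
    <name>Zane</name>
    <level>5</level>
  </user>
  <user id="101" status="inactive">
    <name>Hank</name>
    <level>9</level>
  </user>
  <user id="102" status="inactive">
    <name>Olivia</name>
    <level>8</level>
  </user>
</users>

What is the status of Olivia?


Finding user with name = Olivia
user id="102" status="inactive"

ANSWER: inactive


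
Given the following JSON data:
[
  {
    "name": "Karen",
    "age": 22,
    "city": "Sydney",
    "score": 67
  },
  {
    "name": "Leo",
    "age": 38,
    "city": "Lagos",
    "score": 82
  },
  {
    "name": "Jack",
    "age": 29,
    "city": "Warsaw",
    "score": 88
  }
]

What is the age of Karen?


Looking up record where name = Karen
Record index: 0
Field 'age' = 22

ANSWER: 22


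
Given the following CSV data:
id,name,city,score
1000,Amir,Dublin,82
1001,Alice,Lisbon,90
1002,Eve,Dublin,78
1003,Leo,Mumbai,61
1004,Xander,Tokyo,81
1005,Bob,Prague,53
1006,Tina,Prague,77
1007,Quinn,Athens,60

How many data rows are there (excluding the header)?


Counting rows (excluding header):
Header: id,name,city,score
Data rows: 8

ANSWER: 8


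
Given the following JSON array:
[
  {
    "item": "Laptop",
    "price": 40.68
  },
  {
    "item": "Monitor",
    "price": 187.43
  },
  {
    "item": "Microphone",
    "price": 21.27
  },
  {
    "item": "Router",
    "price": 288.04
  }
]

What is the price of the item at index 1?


Array index 1 -> Monitor
price = 187.43

ANSWER: 187.43


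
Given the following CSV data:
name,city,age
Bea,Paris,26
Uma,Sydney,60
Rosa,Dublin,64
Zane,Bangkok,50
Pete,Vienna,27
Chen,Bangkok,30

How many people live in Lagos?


Scanning city column for 'Lagos':
Total matches: 0

ANSWER: 0


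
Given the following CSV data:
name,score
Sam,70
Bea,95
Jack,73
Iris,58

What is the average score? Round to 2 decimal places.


Scores: 70, 95, 73, 58
Sum = 296
Count = 4
Average = 296 / 4 = 74.00

ANSWER: 74.00


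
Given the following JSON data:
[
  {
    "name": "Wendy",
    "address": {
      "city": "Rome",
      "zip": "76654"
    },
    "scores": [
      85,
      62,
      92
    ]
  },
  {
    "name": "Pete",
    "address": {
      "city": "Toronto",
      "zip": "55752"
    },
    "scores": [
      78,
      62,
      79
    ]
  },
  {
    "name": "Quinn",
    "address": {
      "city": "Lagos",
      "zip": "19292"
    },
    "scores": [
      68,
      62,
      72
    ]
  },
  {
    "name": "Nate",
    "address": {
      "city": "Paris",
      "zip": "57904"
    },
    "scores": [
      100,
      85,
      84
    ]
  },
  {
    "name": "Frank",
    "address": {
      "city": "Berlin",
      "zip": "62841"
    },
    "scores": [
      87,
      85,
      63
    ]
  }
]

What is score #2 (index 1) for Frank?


Path: records[4].scores[1]
Value: 85

ANSWER: 85


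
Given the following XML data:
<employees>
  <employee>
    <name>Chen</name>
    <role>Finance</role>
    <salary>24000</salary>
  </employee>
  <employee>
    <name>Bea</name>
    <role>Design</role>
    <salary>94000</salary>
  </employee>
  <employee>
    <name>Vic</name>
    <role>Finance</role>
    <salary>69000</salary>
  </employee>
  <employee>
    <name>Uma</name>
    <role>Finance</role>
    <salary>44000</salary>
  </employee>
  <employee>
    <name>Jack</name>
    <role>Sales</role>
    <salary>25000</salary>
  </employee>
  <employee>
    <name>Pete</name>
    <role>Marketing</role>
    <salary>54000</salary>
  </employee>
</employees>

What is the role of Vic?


Searching for <employee> with <name>Vic</name>
Found at position 3
<role>Finance</role>

ANSWER: Finance


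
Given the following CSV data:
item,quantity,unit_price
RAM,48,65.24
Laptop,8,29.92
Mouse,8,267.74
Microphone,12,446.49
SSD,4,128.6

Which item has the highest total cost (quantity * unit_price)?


Computing row totals:
  RAM: 3131.52
  Laptop: 239.36
  Mouse: 2141.92
  Microphone: 5357.88
  SSD: 514.4
Maximum: Microphone (5357.88)

ANSWER: Microphone


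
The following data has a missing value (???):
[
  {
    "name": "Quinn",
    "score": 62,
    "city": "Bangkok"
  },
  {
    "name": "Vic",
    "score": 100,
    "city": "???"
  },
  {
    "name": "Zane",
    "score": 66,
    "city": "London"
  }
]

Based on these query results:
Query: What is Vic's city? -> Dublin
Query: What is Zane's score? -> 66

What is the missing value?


The missing value is Vic's city
From query: Vic's city = Dublin

ANSWER: Dublin


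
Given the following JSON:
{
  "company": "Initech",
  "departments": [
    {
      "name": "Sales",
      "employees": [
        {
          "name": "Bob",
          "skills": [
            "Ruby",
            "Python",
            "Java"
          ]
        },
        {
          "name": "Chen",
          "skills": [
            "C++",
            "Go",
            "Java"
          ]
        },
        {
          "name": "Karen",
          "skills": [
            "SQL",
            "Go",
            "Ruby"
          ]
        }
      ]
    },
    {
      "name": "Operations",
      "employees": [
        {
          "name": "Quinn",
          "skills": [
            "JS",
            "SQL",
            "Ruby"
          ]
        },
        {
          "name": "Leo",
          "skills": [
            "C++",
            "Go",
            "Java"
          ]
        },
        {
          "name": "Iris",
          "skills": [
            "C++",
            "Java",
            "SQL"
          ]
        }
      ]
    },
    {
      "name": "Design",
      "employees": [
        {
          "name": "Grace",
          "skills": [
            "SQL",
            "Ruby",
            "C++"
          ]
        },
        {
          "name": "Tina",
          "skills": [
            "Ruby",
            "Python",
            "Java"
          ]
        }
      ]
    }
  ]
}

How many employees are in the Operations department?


Path: departments[1].employees
Count: 3

ANSWER: 3


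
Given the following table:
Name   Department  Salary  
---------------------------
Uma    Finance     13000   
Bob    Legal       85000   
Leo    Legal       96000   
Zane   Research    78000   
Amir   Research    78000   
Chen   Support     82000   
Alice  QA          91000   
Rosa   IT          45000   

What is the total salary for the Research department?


Research department members:
  Zane: 78000
  Amir: 78000
Total = 78000 + 78000 = 156000

ANSWER: 156000


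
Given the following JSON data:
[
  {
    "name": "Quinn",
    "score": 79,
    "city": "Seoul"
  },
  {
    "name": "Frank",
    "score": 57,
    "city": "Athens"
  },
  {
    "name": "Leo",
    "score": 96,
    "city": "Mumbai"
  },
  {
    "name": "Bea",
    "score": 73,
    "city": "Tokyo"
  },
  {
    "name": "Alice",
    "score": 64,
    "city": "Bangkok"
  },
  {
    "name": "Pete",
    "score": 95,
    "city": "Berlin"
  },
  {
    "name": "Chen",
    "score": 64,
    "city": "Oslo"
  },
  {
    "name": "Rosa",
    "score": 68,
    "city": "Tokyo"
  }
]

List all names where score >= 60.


Filtering records where score >= 60:
  Quinn (score=79) -> YES
  Frank (score=57) -> no
  Leo (score=96) -> YES
  Bea (score=73) -> YES
  Alice (score=64) -> YES
  Pete (score=95) -> YES
  Chen (score=64) -> YES
  Rosa (score=68) -> YES


ANSWER: Quinn, Leo, Bea, Alice, Pete, Chen, Rosa


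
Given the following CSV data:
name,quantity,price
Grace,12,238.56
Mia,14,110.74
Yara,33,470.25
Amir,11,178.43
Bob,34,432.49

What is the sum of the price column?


Values in 'price' column:
  Row 1: 238.56
  Row 2: 110.74
  Row 3: 470.25
  Row 4: 178.43
  Row 5: 432.49
Sum = 238.56 + 110.74 + 470.25 + 178.43 + 432.49 = 1430.47

ANSWER: 1430.47


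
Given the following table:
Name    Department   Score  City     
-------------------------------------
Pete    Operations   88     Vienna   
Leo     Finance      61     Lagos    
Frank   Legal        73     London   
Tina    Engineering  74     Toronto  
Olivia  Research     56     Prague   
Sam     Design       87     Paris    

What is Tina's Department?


Row 4: Tina
Department = Engineering

ANSWER: Engineering


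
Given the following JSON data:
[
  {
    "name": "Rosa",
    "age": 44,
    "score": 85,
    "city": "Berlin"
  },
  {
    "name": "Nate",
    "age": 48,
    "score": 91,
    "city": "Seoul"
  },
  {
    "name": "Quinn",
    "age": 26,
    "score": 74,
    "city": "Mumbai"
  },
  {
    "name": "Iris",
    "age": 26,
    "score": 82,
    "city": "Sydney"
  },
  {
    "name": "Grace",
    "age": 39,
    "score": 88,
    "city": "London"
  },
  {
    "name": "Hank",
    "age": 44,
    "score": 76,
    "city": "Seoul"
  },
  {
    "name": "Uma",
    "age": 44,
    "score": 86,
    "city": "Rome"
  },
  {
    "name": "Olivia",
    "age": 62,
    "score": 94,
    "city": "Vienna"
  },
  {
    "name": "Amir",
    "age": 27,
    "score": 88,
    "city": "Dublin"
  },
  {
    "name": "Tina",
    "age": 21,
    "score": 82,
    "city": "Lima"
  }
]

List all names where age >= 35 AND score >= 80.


Checking both conditions:
  Rosa (age=44, score=85) -> YES
  Nate (age=48, score=91) -> YES
  Quinn (age=26, score=74) -> no
  Iris (age=26, score=82) -> no
  Grace (age=39, score=88) -> YES
  Hank (age=44, score=76) -> no
  Uma (age=44, score=86) -> YES
  Olivia (age=62, score=94) -> YES
  Amir (age=27, score=88) -> no
  Tina (age=21, score=82) -> no


ANSWER: Rosa, Nate, Grace, Uma, Olivia


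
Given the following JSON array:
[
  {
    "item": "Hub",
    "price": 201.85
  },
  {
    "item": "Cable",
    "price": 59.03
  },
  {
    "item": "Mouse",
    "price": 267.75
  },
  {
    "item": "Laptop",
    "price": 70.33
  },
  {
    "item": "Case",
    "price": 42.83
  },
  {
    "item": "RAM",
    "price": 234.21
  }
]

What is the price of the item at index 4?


Array index 4 -> Case
price = 42.83

ANSWER: 42.83


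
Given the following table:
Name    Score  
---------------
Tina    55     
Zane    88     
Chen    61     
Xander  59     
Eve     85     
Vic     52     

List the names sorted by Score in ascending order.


Sorting by Score (ascending):
  Vic: 52
  Tina: 55
  Xander: 59
  Chen: 61
  Eve: 85
  Zane: 88


ANSWER: Vic, Tina, Xander, Chen, Eve, Zane


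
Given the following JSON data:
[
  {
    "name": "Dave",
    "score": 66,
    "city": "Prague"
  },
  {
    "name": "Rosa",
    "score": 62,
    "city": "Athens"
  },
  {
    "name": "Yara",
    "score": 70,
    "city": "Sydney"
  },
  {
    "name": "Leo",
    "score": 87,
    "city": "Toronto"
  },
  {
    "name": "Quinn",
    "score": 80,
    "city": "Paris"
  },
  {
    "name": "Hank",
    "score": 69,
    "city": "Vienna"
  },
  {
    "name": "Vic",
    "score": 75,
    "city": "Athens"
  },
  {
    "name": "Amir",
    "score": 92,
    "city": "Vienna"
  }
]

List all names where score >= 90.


Filtering records where score >= 90:
  Dave (score=66) -> no
  Rosa (score=62) -> no
  Yara (score=70) -> no
  Leo (score=87) -> no
  Quinn (score=80) -> no
  Hank (score=69) -> no
  Vic (score=75) -> no
  Amir (score=92) -> YES


ANSWER: Amir


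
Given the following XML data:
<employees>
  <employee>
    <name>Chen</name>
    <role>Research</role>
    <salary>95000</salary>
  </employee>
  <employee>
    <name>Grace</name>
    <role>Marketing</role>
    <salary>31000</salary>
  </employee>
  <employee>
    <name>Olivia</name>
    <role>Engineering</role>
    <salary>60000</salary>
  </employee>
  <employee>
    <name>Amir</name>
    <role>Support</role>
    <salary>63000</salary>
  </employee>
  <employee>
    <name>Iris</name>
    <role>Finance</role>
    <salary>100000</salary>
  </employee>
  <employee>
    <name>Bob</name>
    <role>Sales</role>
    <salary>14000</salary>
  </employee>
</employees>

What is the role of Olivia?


Searching for <employee> with <name>Olivia</name>
Found at position 3
<role>Engineering</role>

ANSWER: Engineering
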